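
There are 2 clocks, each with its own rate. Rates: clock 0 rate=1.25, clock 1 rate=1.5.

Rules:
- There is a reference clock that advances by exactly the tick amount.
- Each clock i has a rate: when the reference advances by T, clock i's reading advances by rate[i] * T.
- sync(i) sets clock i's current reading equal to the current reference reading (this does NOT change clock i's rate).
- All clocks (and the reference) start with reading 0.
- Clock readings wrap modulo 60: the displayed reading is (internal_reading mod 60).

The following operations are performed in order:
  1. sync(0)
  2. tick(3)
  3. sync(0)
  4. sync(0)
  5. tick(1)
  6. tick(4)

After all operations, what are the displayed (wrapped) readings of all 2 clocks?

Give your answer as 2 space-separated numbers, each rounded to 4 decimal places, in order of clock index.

After op 1 sync(0): ref=0.0000 raw=[0.0000 0.0000]
After op 2 tick(3): ref=3.0000 raw=[3.7500 4.5000]
After op 3 sync(0): ref=3.0000 raw=[3.0000 4.5000]
After op 4 sync(0): ref=3.0000 raw=[3.0000 4.5000]
After op 5 tick(1): ref=4.0000 raw=[4.2500 6.0000]
After op 6 tick(4): ref=8.0000 raw=[9.2500 12.0000]
Wrap final raw readings (mod 60): 9.2500 mod 60 = 9.2500; 12.0000 mod 60 = 12.0000

Answer: 9.2500 12.0000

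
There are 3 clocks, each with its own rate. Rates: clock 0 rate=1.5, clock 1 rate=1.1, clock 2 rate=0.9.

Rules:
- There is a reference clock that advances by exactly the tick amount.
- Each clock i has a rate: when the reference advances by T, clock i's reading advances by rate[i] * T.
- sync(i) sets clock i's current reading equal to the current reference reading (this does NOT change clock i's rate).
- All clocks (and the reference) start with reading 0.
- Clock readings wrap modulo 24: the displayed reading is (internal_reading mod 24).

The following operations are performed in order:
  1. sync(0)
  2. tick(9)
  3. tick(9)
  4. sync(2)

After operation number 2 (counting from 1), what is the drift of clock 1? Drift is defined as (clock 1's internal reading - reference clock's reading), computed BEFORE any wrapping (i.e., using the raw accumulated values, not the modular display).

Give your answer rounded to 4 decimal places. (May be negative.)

Answer: 0.9000

Derivation:
After op 1 sync(0): ref=0.0000 raw=[0.0000 0.0000 0.0000]
After op 2 tick(9): ref=9.0000 raw=[13.5000 9.9000 8.1000]
Drift of clock 1 after op 2: 9.9000 - 9.0000 = 0.9000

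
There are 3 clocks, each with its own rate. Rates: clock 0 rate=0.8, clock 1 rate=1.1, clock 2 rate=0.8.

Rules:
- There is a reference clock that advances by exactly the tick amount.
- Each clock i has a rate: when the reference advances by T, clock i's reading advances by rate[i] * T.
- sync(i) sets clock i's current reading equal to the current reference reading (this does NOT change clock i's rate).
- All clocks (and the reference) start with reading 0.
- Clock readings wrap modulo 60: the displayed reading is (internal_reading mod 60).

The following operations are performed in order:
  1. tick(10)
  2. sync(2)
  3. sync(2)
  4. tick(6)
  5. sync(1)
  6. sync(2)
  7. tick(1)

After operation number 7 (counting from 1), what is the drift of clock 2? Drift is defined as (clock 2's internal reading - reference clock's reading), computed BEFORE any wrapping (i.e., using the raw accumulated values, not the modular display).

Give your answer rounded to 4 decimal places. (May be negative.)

After op 1 tick(10): ref=10.0000 raw=[8.0000 11.0000 8.0000]
After op 2 sync(2): ref=10.0000 raw=[8.0000 11.0000 10.0000]
After op 3 sync(2): ref=10.0000 raw=[8.0000 11.0000 10.0000]
After op 4 tick(6): ref=16.0000 raw=[12.8000 17.6000 14.8000]
After op 5 sync(1): ref=16.0000 raw=[12.8000 16.0000 14.8000]
After op 6 sync(2): ref=16.0000 raw=[12.8000 16.0000 16.0000]
After op 7 tick(1): ref=17.0000 raw=[13.6000 17.1000 16.8000]
Drift of clock 2 after op 7: 16.8000 - 17.0000 = -0.2000

Answer: -0.2000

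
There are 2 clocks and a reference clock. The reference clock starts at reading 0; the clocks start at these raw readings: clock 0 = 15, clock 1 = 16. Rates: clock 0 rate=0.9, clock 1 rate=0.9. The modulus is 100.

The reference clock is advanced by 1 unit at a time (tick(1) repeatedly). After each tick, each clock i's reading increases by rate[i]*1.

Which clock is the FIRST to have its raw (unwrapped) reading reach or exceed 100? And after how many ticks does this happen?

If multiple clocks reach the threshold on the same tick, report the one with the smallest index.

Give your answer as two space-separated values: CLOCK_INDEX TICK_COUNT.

clock 0: start=15, rate=0.9, needs 100-15 = 85; ticks = ceil(85/0.9) = ceil(94.4444) = 95; reading at tick 95 = 15 + 0.9*95 = 100.5000
clock 1: start=16, rate=0.9, needs 100-16 = 84; ticks = ceil(84/0.9) = ceil(93.3333) = 94; reading at tick 94 = 16 + 0.9*94 = 100.6000
Minimum tick count = 94; winners = [1]; smallest index = 1

Answer: 1 94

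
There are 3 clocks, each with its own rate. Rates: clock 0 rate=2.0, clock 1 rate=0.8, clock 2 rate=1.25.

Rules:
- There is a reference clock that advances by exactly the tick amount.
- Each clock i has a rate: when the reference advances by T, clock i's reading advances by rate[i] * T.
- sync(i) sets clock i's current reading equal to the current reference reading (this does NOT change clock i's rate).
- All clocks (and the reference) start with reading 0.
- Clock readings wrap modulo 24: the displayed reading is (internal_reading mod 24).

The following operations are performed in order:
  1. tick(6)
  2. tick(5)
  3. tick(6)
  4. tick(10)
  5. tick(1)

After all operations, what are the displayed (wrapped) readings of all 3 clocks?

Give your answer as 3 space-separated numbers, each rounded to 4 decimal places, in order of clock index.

Answer: 8.0000 22.4000 11.0000

Derivation:
After op 1 tick(6): ref=6.0000 raw=[12.0000 4.8000 7.5000]
After op 2 tick(5): ref=11.0000 raw=[22.0000 8.8000 13.7500]
After op 3 tick(6): ref=17.0000 raw=[34.0000 13.6000 21.2500]
After op 4 tick(10): ref=27.0000 raw=[54.0000 21.6000 33.7500]
After op 5 tick(1): ref=28.0000 raw=[56.0000 22.4000 35.0000]
Wrap final raw readings (mod 24): 56.0000 mod 24 = 8.0000; 22.4000 mod 24 = 22.4000; 35.0000 mod 24 = 11.0000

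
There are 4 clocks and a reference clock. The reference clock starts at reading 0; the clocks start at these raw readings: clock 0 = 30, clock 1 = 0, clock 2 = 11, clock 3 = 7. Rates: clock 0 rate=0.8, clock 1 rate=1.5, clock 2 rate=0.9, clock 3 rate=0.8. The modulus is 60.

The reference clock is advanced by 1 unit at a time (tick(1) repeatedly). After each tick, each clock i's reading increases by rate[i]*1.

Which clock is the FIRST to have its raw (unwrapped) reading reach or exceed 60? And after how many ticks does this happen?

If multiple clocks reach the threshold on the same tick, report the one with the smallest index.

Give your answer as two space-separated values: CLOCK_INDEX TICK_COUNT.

Answer: 0 38

Derivation:
clock 0: start=30, rate=0.8, needs 60-30 = 30; ticks = ceil(30/0.8) = ceil(37.5000) = 38; reading at tick 38 = 30 + 0.8*38 = 60.4000
clock 1: start=0, rate=1.5, needs 60-0 = 60; ticks = ceil(60/1.5) = ceil(40.0000) = 40; reading at tick 40 = 0 + 1.5*40 = 60.0000
clock 2: start=11, rate=0.9, needs 60-11 = 49; ticks = ceil(49/0.9) = ceil(54.4444) = 55; reading at tick 55 = 11 + 0.9*55 = 60.5000
clock 3: start=7, rate=0.8, needs 60-7 = 53; ticks = ceil(53/0.8) = ceil(66.2500) = 67; reading at tick 67 = 7 + 0.8*67 = 60.6000
Minimum tick count = 38; winners = [0]; smallest index = 0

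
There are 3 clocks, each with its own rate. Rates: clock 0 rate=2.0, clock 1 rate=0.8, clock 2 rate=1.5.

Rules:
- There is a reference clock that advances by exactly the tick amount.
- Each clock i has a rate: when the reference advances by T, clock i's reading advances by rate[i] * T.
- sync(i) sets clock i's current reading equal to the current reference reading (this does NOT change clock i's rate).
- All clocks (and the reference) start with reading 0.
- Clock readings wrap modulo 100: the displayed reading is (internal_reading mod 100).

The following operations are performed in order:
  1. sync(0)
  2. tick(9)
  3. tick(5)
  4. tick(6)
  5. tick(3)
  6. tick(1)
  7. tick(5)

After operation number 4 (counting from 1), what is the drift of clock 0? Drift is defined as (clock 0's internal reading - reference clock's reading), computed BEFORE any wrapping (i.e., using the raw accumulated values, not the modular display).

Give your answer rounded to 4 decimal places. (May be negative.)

After op 1 sync(0): ref=0.0000 raw=[0.0000 0.0000 0.0000]
After op 2 tick(9): ref=9.0000 raw=[18.0000 7.2000 13.5000]
After op 3 tick(5): ref=14.0000 raw=[28.0000 11.2000 21.0000]
After op 4 tick(6): ref=20.0000 raw=[40.0000 16.0000 30.0000]
Drift of clock 0 after op 4: 40.0000 - 20.0000 = 20.0000

Answer: 20.0000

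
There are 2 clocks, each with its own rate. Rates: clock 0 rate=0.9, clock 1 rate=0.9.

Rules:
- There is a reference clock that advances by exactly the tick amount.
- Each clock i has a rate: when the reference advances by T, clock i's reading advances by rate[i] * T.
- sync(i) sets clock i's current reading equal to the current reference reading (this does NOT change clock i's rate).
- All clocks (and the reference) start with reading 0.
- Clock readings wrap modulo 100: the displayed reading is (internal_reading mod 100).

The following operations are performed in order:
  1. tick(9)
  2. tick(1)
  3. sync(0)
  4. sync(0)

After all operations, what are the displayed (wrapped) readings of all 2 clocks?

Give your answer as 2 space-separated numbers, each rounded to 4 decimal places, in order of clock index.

After op 1 tick(9): ref=9.0000 raw=[8.1000 8.1000]
After op 2 tick(1): ref=10.0000 raw=[9.0000 9.0000]
After op 3 sync(0): ref=10.0000 raw=[10.0000 9.0000]
After op 4 sync(0): ref=10.0000 raw=[10.0000 9.0000]
Wrap final raw readings (mod 100): 10.0000 mod 100 = 10.0000; 9.0000 mod 100 = 9.0000

Answer: 10.0000 9.0000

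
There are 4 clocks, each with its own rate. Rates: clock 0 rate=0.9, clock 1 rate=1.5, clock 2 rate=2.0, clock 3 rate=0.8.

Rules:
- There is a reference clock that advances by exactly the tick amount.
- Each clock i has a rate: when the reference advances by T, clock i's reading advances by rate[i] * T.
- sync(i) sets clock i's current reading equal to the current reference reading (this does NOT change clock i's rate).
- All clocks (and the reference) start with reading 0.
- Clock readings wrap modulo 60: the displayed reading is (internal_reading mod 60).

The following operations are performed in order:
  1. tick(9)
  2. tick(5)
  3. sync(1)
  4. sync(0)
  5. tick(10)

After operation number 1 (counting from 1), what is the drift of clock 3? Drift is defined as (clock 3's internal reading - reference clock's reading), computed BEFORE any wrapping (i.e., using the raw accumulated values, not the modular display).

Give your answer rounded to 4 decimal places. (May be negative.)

Answer: -1.8000

Derivation:
After op 1 tick(9): ref=9.0000 raw=[8.1000 13.5000 18.0000 7.2000]
Drift of clock 3 after op 1: 7.2000 - 9.0000 = -1.8000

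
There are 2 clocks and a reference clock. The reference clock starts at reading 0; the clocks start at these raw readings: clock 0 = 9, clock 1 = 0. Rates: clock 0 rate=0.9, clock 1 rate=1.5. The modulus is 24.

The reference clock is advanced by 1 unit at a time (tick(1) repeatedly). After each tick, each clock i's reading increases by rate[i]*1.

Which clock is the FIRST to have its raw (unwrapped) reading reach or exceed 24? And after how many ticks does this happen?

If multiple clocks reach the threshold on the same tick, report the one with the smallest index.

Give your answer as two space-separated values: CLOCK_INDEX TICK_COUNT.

clock 0: start=9, rate=0.9, needs 24-9 = 15; ticks = ceil(15/0.9) = ceil(16.6667) = 17; reading at tick 17 = 9 + 0.9*17 = 24.3000
clock 1: start=0, rate=1.5, needs 24-0 = 24; ticks = ceil(24/1.5) = ceil(16.0000) = 16; reading at tick 16 = 0 + 1.5*16 = 24.0000
Minimum tick count = 16; winners = [1]; smallest index = 1

Answer: 1 16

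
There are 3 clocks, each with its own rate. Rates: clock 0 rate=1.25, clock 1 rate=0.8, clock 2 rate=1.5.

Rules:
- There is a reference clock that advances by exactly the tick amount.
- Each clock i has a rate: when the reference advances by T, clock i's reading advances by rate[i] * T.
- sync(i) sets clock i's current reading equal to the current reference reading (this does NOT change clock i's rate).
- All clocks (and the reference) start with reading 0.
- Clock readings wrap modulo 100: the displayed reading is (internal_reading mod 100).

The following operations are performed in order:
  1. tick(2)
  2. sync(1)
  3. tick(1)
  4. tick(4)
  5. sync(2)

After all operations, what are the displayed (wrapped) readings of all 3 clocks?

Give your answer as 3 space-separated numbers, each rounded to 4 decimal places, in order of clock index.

Answer: 8.7500 6.0000 7.0000

Derivation:
After op 1 tick(2): ref=2.0000 raw=[2.5000 1.6000 3.0000]
After op 2 sync(1): ref=2.0000 raw=[2.5000 2.0000 3.0000]
After op 3 tick(1): ref=3.0000 raw=[3.7500 2.8000 4.5000]
After op 4 tick(4): ref=7.0000 raw=[8.7500 6.0000 10.5000]
After op 5 sync(2): ref=7.0000 raw=[8.7500 6.0000 7.0000]
Wrap final raw readings (mod 100): 8.7500 mod 100 = 8.7500; 6.0000 mod 100 = 6.0000; 7.0000 mod 100 = 7.0000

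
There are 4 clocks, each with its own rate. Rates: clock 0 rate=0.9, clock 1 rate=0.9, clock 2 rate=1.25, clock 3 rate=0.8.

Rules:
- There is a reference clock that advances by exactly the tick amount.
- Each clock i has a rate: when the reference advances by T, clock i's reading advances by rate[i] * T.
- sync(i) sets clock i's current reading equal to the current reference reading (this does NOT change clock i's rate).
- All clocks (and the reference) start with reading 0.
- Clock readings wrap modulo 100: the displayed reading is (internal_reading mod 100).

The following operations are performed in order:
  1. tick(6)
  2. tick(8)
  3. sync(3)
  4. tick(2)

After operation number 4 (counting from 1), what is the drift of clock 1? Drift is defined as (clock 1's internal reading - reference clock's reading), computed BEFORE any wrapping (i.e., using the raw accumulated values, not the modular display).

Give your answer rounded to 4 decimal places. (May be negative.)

After op 1 tick(6): ref=6.0000 raw=[5.4000 5.4000 7.5000 4.8000]
After op 2 tick(8): ref=14.0000 raw=[12.6000 12.6000 17.5000 11.2000]
After op 3 sync(3): ref=14.0000 raw=[12.6000 12.6000 17.5000 14.0000]
After op 4 tick(2): ref=16.0000 raw=[14.4000 14.4000 20.0000 15.6000]
Drift of clock 1 after op 4: 14.4000 - 16.0000 = -1.6000

Answer: -1.6000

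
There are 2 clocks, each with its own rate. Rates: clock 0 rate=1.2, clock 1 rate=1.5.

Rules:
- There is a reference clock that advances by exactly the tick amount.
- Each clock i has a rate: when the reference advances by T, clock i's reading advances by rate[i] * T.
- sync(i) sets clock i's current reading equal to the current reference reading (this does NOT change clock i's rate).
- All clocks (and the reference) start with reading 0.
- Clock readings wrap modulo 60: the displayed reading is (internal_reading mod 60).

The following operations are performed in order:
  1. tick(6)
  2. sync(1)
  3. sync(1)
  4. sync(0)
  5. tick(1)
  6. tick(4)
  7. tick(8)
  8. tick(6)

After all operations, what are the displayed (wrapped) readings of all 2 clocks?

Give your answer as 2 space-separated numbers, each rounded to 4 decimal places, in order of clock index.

Answer: 28.8000 34.5000

Derivation:
After op 1 tick(6): ref=6.0000 raw=[7.2000 9.0000]
After op 2 sync(1): ref=6.0000 raw=[7.2000 6.0000]
After op 3 sync(1): ref=6.0000 raw=[7.2000 6.0000]
After op 4 sync(0): ref=6.0000 raw=[6.0000 6.0000]
After op 5 tick(1): ref=7.0000 raw=[7.2000 7.5000]
After op 6 tick(4): ref=11.0000 raw=[12.0000 13.5000]
After op 7 tick(8): ref=19.0000 raw=[21.6000 25.5000]
After op 8 tick(6): ref=25.0000 raw=[28.8000 34.5000]
Wrap final raw readings (mod 60): 28.8000 mod 60 = 28.8000; 34.5000 mod 60 = 34.5000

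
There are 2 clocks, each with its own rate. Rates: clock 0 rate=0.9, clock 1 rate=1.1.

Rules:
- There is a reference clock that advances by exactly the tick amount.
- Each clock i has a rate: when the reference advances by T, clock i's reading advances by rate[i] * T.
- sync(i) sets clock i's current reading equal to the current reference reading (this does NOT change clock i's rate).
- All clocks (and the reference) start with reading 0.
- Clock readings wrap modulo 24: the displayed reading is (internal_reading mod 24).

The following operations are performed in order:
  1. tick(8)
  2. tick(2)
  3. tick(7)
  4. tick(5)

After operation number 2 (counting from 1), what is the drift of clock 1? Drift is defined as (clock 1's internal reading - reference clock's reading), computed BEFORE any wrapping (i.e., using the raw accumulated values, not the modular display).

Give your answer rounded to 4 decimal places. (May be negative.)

Answer: 1.0000

Derivation:
After op 1 tick(8): ref=8.0000 raw=[7.2000 8.8000]
After op 2 tick(2): ref=10.0000 raw=[9.0000 11.0000]
Drift of clock 1 after op 2: 11.0000 - 10.0000 = 1.0000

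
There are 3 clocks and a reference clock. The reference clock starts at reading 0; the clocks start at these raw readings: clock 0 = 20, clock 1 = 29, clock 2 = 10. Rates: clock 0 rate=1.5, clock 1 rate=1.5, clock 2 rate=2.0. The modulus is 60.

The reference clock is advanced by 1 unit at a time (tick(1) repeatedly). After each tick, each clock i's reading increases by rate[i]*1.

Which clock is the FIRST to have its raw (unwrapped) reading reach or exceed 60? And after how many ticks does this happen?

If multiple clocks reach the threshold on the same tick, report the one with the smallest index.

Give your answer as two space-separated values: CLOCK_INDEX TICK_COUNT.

clock 0: start=20, rate=1.5, needs 60-20 = 40; ticks = ceil(40/1.5) = ceil(26.6667) = 27; reading at tick 27 = 20 + 1.5*27 = 60.5000
clock 1: start=29, rate=1.5, needs 60-29 = 31; ticks = ceil(31/1.5) = ceil(20.6667) = 21; reading at tick 21 = 29 + 1.5*21 = 60.5000
clock 2: start=10, rate=2.0, needs 60-10 = 50; ticks = ceil(50/2.0) = ceil(25.0000) = 25; reading at tick 25 = 10 + 2.0*25 = 60.0000
Minimum tick count = 21; winners = [1]; smallest index = 1

Answer: 1 21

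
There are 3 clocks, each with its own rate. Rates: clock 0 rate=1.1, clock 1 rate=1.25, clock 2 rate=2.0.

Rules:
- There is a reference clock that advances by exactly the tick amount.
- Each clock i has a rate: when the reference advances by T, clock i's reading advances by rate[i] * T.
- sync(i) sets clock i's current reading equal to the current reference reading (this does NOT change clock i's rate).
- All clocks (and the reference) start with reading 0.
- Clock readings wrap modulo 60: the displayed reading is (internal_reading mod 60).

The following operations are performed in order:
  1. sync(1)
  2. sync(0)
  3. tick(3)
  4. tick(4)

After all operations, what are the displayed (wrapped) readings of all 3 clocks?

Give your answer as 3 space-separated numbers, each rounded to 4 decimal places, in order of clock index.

After op 1 sync(1): ref=0.0000 raw=[0.0000 0.0000 0.0000]
After op 2 sync(0): ref=0.0000 raw=[0.0000 0.0000 0.0000]
After op 3 tick(3): ref=3.0000 raw=[3.3000 3.7500 6.0000]
After op 4 tick(4): ref=7.0000 raw=[7.7000 8.7500 14.0000]
Wrap final raw readings (mod 60): 7.7000 mod 60 = 7.7000; 8.7500 mod 60 = 8.7500; 14.0000 mod 60 = 14.0000

Answer: 7.7000 8.7500 14.0000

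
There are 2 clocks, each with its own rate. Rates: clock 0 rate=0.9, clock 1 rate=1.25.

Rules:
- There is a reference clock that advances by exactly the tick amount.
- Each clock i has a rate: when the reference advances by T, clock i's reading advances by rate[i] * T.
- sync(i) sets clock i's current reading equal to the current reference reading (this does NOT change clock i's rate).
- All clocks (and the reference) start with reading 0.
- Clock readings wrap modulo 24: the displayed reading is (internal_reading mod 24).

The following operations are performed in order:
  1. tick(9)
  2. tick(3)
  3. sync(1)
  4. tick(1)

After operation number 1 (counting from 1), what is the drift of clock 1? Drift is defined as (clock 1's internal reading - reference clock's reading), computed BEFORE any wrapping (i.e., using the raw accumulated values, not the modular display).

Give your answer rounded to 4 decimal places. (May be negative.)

After op 1 tick(9): ref=9.0000 raw=[8.1000 11.2500]
Drift of clock 1 after op 1: 11.2500 - 9.0000 = 2.2500

Answer: 2.2500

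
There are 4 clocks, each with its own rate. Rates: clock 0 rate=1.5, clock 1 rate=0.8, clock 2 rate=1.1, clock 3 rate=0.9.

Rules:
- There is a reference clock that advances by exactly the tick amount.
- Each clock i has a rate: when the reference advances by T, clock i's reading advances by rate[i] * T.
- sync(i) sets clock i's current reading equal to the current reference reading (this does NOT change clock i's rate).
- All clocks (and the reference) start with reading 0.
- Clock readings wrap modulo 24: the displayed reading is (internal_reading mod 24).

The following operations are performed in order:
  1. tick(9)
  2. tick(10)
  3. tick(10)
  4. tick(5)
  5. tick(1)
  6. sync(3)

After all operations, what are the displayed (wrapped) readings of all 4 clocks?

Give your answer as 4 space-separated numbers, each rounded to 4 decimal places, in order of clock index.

Answer: 4.5000 4.0000 14.5000 11.0000

Derivation:
After op 1 tick(9): ref=9.0000 raw=[13.5000 7.2000 9.9000 8.1000]
After op 2 tick(10): ref=19.0000 raw=[28.5000 15.2000 20.9000 17.1000]
After op 3 tick(10): ref=29.0000 raw=[43.5000 23.2000 31.9000 26.1000]
After op 4 tick(5): ref=34.0000 raw=[51.0000 27.2000 37.4000 30.6000]
After op 5 tick(1): ref=35.0000 raw=[52.5000 28.0000 38.5000 31.5000]
After op 6 sync(3): ref=35.0000 raw=[52.5000 28.0000 38.5000 35.0000]
Wrap final raw readings (mod 24): 52.5000 mod 24 = 4.5000; 28.0000 mod 24 = 4.0000; 38.5000 mod 24 = 14.5000; 35.0000 mod 24 = 11.0000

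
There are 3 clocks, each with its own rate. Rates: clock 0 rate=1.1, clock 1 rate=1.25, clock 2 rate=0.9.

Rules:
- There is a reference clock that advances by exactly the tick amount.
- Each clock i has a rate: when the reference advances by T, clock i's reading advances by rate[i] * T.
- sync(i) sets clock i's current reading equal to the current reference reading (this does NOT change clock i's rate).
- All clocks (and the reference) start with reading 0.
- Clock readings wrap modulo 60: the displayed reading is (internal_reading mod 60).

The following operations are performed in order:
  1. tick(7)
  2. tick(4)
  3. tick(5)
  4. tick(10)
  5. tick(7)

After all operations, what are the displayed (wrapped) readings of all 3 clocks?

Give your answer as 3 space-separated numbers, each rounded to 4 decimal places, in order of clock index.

Answer: 36.3000 41.2500 29.7000

Derivation:
After op 1 tick(7): ref=7.0000 raw=[7.7000 8.7500 6.3000]
After op 2 tick(4): ref=11.0000 raw=[12.1000 13.7500 9.9000]
After op 3 tick(5): ref=16.0000 raw=[17.6000 20.0000 14.4000]
After op 4 tick(10): ref=26.0000 raw=[28.6000 32.5000 23.4000]
After op 5 tick(7): ref=33.0000 raw=[36.3000 41.2500 29.7000]
Wrap final raw readings (mod 60): 36.3000 mod 60 = 36.3000; 41.2500 mod 60 = 41.2500; 29.7000 mod 60 = 29.7000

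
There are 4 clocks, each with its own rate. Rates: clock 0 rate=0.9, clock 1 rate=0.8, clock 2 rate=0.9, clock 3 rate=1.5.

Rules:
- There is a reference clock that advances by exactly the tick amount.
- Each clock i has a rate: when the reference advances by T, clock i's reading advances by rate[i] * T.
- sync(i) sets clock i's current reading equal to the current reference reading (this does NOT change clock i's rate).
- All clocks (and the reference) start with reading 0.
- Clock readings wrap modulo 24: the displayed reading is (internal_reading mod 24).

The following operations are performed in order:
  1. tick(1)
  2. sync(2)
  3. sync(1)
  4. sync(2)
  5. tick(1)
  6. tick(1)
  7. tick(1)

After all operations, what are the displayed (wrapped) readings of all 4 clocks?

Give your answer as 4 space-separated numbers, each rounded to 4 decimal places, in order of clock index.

Answer: 3.6000 3.4000 3.7000 6.0000

Derivation:
After op 1 tick(1): ref=1.0000 raw=[0.9000 0.8000 0.9000 1.5000]
After op 2 sync(2): ref=1.0000 raw=[0.9000 0.8000 1.0000 1.5000]
After op 3 sync(1): ref=1.0000 raw=[0.9000 1.0000 1.0000 1.5000]
After op 4 sync(2): ref=1.0000 raw=[0.9000 1.0000 1.0000 1.5000]
After op 5 tick(1): ref=2.0000 raw=[1.8000 1.8000 1.9000 3.0000]
After op 6 tick(1): ref=3.0000 raw=[2.7000 2.6000 2.8000 4.5000]
After op 7 tick(1): ref=4.0000 raw=[3.6000 3.4000 3.7000 6.0000]
Wrap final raw readings (mod 24): 3.6000 mod 24 = 3.6000; 3.4000 mod 24 = 3.4000; 3.7000 mod 24 = 3.7000; 6.0000 mod 24 = 6.0000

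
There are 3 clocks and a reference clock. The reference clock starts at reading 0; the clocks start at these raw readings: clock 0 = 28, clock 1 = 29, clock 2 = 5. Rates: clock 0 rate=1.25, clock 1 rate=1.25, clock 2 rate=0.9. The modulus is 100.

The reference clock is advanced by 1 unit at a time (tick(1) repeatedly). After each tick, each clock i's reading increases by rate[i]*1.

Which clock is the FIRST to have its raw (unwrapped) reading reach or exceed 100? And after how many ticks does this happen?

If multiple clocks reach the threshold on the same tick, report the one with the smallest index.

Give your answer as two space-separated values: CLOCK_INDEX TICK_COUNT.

Answer: 1 57

Derivation:
clock 0: start=28, rate=1.25, needs 100-28 = 72; ticks = ceil(72/1.25) = ceil(57.6000) = 58; reading at tick 58 = 28 + 1.25*58 = 100.5000
clock 1: start=29, rate=1.25, needs 100-29 = 71; ticks = ceil(71/1.25) = ceil(56.8000) = 57; reading at tick 57 = 29 + 1.25*57 = 100.2500
clock 2: start=5, rate=0.9, needs 100-5 = 95; ticks = ceil(95/0.9) = ceil(105.5556) = 106; reading at tick 106 = 5 + 0.9*106 = 100.4000
Minimum tick count = 57; winners = [1]; smallest index = 1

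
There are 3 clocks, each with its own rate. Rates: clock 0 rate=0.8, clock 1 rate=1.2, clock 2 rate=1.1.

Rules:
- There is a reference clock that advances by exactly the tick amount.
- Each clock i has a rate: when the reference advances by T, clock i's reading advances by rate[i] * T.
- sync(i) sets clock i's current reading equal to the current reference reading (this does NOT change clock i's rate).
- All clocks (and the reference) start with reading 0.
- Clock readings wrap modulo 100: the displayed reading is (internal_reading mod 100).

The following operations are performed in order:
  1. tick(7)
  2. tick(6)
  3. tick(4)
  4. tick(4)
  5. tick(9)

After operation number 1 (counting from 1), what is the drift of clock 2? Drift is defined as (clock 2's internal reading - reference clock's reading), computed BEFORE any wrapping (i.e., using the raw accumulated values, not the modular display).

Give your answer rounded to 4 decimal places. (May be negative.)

Answer: 0.7000

Derivation:
After op 1 tick(7): ref=7.0000 raw=[5.6000 8.4000 7.7000]
Drift of clock 2 after op 1: 7.7000 - 7.0000 = 0.7000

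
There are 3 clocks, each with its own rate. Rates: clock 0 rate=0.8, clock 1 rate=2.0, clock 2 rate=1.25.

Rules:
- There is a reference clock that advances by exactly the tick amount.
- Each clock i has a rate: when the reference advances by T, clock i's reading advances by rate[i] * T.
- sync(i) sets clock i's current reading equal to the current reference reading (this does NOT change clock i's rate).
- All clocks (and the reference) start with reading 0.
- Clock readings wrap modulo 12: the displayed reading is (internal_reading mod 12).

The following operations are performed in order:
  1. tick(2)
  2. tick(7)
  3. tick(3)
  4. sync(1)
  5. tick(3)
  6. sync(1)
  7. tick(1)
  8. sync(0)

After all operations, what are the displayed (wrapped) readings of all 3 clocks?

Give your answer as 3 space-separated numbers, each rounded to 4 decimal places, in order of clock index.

After op 1 tick(2): ref=2.0000 raw=[1.6000 4.0000 2.5000]
After op 2 tick(7): ref=9.0000 raw=[7.2000 18.0000 11.2500]
After op 3 tick(3): ref=12.0000 raw=[9.6000 24.0000 15.0000]
After op 4 sync(1): ref=12.0000 raw=[9.6000 12.0000 15.0000]
After op 5 tick(3): ref=15.0000 raw=[12.0000 18.0000 18.7500]
After op 6 sync(1): ref=15.0000 raw=[12.0000 15.0000 18.7500]
After op 7 tick(1): ref=16.0000 raw=[12.8000 17.0000 20.0000]
After op 8 sync(0): ref=16.0000 raw=[16.0000 17.0000 20.0000]
Wrap final raw readings (mod 12): 16.0000 mod 12 = 4.0000; 17.0000 mod 12 = 5.0000; 20.0000 mod 12 = 8.0000

Answer: 4.0000 5.0000 8.0000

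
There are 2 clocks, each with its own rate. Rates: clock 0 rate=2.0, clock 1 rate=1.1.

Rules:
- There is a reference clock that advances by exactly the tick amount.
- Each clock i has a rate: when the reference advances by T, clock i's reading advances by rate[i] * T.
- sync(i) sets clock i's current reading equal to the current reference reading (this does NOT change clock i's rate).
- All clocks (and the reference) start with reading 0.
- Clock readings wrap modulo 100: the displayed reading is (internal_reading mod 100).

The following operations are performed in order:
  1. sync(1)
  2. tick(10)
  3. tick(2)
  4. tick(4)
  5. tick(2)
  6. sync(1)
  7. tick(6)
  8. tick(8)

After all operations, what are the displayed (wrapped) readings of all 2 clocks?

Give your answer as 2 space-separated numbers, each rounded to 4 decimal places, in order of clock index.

After op 1 sync(1): ref=0.0000 raw=[0.0000 0.0000]
After op 2 tick(10): ref=10.0000 raw=[20.0000 11.0000]
After op 3 tick(2): ref=12.0000 raw=[24.0000 13.2000]
After op 4 tick(4): ref=16.0000 raw=[32.0000 17.6000]
After op 5 tick(2): ref=18.0000 raw=[36.0000 19.8000]
After op 6 sync(1): ref=18.0000 raw=[36.0000 18.0000]
After op 7 tick(6): ref=24.0000 raw=[48.0000 24.6000]
After op 8 tick(8): ref=32.0000 raw=[64.0000 33.4000]
Wrap final raw readings (mod 100): 64.0000 mod 100 = 64.0000; 33.4000 mod 100 = 33.4000

Answer: 64.0000 33.4000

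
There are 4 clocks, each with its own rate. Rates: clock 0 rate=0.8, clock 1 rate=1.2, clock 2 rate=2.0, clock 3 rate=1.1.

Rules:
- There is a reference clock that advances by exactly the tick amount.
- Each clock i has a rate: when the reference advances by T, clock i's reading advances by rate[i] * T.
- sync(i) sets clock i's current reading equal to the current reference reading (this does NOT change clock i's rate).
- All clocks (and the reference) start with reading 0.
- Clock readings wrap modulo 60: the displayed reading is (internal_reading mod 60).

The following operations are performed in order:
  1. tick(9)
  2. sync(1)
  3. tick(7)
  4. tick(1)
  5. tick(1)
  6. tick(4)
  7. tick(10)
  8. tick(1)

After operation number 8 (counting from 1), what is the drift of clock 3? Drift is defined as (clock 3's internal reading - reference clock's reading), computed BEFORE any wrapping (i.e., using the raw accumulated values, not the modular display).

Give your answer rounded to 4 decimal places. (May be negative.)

After op 1 tick(9): ref=9.0000 raw=[7.2000 10.8000 18.0000 9.9000]
After op 2 sync(1): ref=9.0000 raw=[7.2000 9.0000 18.0000 9.9000]
After op 3 tick(7): ref=16.0000 raw=[12.8000 17.4000 32.0000 17.6000]
After op 4 tick(1): ref=17.0000 raw=[13.6000 18.6000 34.0000 18.7000]
After op 5 tick(1): ref=18.0000 raw=[14.4000 19.8000 36.0000 19.8000]
After op 6 tick(4): ref=22.0000 raw=[17.6000 24.6000 44.0000 24.2000]
After op 7 tick(10): ref=32.0000 raw=[25.6000 36.6000 64.0000 35.2000]
After op 8 tick(1): ref=33.0000 raw=[26.4000 37.8000 66.0000 36.3000]
Drift of clock 3 after op 8: 36.3000 - 33.0000 = 3.3000

Answer: 3.3000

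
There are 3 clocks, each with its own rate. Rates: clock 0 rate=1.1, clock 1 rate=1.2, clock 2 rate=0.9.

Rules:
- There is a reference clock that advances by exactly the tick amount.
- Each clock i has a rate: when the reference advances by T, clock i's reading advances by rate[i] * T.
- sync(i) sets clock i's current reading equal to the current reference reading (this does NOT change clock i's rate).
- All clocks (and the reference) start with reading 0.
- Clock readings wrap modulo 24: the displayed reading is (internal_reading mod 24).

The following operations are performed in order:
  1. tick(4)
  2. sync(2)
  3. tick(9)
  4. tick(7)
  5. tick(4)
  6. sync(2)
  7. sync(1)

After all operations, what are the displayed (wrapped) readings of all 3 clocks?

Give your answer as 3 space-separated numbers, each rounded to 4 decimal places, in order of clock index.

Answer: 2.4000 0.0000 0.0000

Derivation:
After op 1 tick(4): ref=4.0000 raw=[4.4000 4.8000 3.6000]
After op 2 sync(2): ref=4.0000 raw=[4.4000 4.8000 4.0000]
After op 3 tick(9): ref=13.0000 raw=[14.3000 15.6000 12.1000]
After op 4 tick(7): ref=20.0000 raw=[22.0000 24.0000 18.4000]
After op 5 tick(4): ref=24.0000 raw=[26.4000 28.8000 22.0000]
After op 6 sync(2): ref=24.0000 raw=[26.4000 28.8000 24.0000]
After op 7 sync(1): ref=24.0000 raw=[26.4000 24.0000 24.0000]
Wrap final raw readings (mod 24): 26.4000 mod 24 = 2.4000; 24.0000 mod 24 = 0.0000; 24.0000 mod 24 = 0.0000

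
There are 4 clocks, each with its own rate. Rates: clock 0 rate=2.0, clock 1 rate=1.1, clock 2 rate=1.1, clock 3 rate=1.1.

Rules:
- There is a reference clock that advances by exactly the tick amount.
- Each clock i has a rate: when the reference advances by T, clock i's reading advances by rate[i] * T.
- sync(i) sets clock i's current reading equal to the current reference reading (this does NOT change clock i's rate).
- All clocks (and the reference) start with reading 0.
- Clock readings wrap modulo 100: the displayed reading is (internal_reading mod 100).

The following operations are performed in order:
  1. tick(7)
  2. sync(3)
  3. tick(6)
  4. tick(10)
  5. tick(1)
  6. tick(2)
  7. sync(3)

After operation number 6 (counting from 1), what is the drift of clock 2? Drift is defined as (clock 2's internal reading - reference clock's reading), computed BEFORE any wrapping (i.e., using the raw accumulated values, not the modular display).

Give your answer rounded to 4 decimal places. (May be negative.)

After op 1 tick(7): ref=7.0000 raw=[14.0000 7.7000 7.7000 7.7000]
After op 2 sync(3): ref=7.0000 raw=[14.0000 7.7000 7.7000 7.0000]
After op 3 tick(6): ref=13.0000 raw=[26.0000 14.3000 14.3000 13.6000]
After op 4 tick(10): ref=23.0000 raw=[46.0000 25.3000 25.3000 24.6000]
After op 5 tick(1): ref=24.0000 raw=[48.0000 26.4000 26.4000 25.7000]
After op 6 tick(2): ref=26.0000 raw=[52.0000 28.6000 28.6000 27.9000]
Drift of clock 2 after op 6: 28.6000 - 26.0000 = 2.6000

Answer: 2.6000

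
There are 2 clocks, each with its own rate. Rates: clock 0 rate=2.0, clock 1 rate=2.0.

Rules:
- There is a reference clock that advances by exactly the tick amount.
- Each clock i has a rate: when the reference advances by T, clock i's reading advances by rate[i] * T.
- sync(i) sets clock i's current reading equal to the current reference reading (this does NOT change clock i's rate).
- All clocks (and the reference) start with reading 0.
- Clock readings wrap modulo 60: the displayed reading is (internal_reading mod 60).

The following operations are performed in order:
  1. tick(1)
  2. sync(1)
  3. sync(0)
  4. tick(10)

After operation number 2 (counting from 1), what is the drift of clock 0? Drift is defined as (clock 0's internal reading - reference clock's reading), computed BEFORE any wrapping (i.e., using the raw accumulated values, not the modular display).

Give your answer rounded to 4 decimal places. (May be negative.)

After op 1 tick(1): ref=1.0000 raw=[2.0000 2.0000]
After op 2 sync(1): ref=1.0000 raw=[2.0000 1.0000]
Drift of clock 0 after op 2: 2.0000 - 1.0000 = 1.0000

Answer: 1.0000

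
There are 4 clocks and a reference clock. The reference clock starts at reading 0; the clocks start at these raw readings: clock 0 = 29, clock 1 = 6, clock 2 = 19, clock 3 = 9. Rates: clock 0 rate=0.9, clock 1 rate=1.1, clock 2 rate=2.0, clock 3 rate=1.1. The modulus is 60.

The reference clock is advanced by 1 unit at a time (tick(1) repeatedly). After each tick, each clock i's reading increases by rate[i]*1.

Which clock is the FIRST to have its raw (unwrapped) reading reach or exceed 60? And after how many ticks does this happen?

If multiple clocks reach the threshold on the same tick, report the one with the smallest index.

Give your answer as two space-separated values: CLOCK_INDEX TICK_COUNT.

clock 0: start=29, rate=0.9, needs 60-29 = 31; ticks = ceil(31/0.9) = ceil(34.4444) = 35; reading at tick 35 = 29 + 0.9*35 = 60.5000
clock 1: start=6, rate=1.1, needs 60-6 = 54; ticks = ceil(54/1.1) = ceil(49.0909) = 50; reading at tick 50 = 6 + 1.1*50 = 61.0000
clock 2: start=19, rate=2.0, needs 60-19 = 41; ticks = ceil(41/2.0) = ceil(20.5000) = 21; reading at tick 21 = 19 + 2.0*21 = 61.0000
clock 3: start=9, rate=1.1, needs 60-9 = 51; ticks = ceil(51/1.1) = ceil(46.3636) = 47; reading at tick 47 = 9 + 1.1*47 = 60.7000
Minimum tick count = 21; winners = [2]; smallest index = 2

Answer: 2 21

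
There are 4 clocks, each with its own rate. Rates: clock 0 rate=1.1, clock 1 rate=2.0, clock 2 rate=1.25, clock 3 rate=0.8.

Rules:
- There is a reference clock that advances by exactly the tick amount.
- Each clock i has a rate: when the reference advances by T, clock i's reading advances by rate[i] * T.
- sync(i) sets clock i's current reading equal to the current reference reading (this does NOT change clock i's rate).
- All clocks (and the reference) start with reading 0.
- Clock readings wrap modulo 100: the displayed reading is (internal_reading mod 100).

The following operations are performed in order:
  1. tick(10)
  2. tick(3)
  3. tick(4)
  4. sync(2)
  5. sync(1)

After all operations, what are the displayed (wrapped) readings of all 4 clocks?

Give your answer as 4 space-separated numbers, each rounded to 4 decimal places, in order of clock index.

After op 1 tick(10): ref=10.0000 raw=[11.0000 20.0000 12.5000 8.0000]
After op 2 tick(3): ref=13.0000 raw=[14.3000 26.0000 16.2500 10.4000]
After op 3 tick(4): ref=17.0000 raw=[18.7000 34.0000 21.2500 13.6000]
After op 4 sync(2): ref=17.0000 raw=[18.7000 34.0000 17.0000 13.6000]
After op 5 sync(1): ref=17.0000 raw=[18.7000 17.0000 17.0000 13.6000]
Wrap final raw readings (mod 100): 18.7000 mod 100 = 18.7000; 17.0000 mod 100 = 17.0000; 17.0000 mod 100 = 17.0000; 13.6000 mod 100 = 13.6000

Answer: 18.7000 17.0000 17.0000 13.6000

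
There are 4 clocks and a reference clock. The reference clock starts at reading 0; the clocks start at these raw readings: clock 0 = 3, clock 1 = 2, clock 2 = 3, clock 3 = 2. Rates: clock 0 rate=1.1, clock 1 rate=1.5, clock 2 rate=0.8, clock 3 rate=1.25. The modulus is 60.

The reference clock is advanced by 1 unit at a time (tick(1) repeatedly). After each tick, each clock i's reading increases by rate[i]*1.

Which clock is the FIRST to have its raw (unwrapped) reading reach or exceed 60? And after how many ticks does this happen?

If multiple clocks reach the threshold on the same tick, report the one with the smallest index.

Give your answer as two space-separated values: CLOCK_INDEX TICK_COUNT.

Answer: 1 39

Derivation:
clock 0: start=3, rate=1.1, needs 60-3 = 57; ticks = ceil(57/1.1) = ceil(51.8182) = 52; reading at tick 52 = 3 + 1.1*52 = 60.2000
clock 1: start=2, rate=1.5, needs 60-2 = 58; ticks = ceil(58/1.5) = ceil(38.6667) = 39; reading at tick 39 = 2 + 1.5*39 = 60.5000
clock 2: start=3, rate=0.8, needs 60-3 = 57; ticks = ceil(57/0.8) = ceil(71.2500) = 72; reading at tick 72 = 3 + 0.8*72 = 60.6000
clock 3: start=2, rate=1.25, needs 60-2 = 58; ticks = ceil(58/1.25) = ceil(46.4000) = 47; reading at tick 47 = 2 + 1.25*47 = 60.7500
Minimum tick count = 39; winners = [1]; smallest index = 1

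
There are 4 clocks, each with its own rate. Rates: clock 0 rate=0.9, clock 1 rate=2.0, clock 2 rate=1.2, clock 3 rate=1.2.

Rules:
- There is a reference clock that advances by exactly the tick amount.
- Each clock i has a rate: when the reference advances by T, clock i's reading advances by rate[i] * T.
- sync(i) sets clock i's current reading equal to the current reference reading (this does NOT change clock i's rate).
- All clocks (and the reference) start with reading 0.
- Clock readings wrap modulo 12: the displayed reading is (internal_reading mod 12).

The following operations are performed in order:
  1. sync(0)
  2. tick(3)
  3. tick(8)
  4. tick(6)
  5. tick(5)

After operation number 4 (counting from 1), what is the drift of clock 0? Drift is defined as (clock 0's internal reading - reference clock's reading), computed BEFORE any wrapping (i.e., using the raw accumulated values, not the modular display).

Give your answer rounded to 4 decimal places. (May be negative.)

After op 1 sync(0): ref=0.0000 raw=[0.0000 0.0000 0.0000 0.0000]
After op 2 tick(3): ref=3.0000 raw=[2.7000 6.0000 3.6000 3.6000]
After op 3 tick(8): ref=11.0000 raw=[9.9000 22.0000 13.2000 13.2000]
After op 4 tick(6): ref=17.0000 raw=[15.3000 34.0000 20.4000 20.4000]
Drift of clock 0 after op 4: 15.3000 - 17.0000 = -1.7000

Answer: -1.7000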